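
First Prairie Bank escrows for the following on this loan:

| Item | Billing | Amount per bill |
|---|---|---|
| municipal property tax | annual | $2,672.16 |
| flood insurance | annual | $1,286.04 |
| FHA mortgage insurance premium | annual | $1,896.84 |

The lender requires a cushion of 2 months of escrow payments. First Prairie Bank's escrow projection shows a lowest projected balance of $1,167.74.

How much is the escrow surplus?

$191.90

Municipal property tax — $2,672.16/yr
Flood insurance — $1,286.04/yr
FHA mortgage insurance premium — $1,896.84/yr
Total per year = $2,672.16 + $1,286.04 + $1,896.84 = $5,855.04
Per month = $5,855.04 ÷ 12 = $487.92
Required cushion = 2 × $487.92 = $975.84
Excess over cushion: $1,167.74 − $975.84 = $191.90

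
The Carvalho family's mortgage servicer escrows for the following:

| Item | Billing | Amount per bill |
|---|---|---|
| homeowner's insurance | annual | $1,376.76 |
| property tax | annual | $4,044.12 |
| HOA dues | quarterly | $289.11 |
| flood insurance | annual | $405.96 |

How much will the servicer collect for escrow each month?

Homeowner's insurance = $1,376.76/yr
Property tax = $4,044.12/yr
HOA dues = $289.11 × 4 = $1,156.44/yr
Flood insurance = $405.96/yr
Total per year = $1,376.76 + $4,044.12 + $1,156.44 + $405.96 = $6,983.28
Base monthly escrow = $6,983.28 ÷ 12 = $581.94

$581.94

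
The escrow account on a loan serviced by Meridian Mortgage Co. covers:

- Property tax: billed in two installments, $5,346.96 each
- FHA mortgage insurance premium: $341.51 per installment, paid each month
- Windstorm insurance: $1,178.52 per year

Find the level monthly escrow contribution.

$1,330.88

Property tax: $5,346.96 × 2 = $10,693.92 per year
FHA mortgage insurance premium: $341.51 × 12 = $4,098.12 per year
Windstorm insurance: $1,178.52 per year
Total annual escrow = $15,970.56
Monthly = $15,970.56 / 12 = $1,330.88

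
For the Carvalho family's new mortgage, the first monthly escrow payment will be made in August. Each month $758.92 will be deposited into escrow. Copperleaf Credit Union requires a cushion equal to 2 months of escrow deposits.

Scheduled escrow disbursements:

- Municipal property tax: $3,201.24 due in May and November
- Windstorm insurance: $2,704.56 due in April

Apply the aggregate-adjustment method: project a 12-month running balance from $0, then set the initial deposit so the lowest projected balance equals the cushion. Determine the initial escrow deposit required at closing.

Cushion = 2 × $758.92 = $1,517.84
Trial balance (start $0, +$758.92 each month, − disbursements):
  Aug: +$758.92 → $758.92
  Sep: +$758.92 → $1,517.84
  Oct: +$758.92 → $2,276.76
  Nov: +$758.92 − $3,201.24 → -$165.56
  Dec: +$758.92 → $593.36
  Jan: +$758.92 → $1,352.28
  Feb: +$758.92 → $2,111.20
  Mar: +$758.92 → $2,870.12
  Apr: +$758.92 − $2,704.56 → $924.48
  May: +$758.92 − $3,201.24 → -$1,517.84
  Jun: +$758.92 → -$758.92
  Jul: +$758.92 → $0.00
Lowest trial balance = -$1,517.84 (May)
Initial deposit = cushion − low point = $1,517.84 − (-$1,517.84) = $3,035.68

$3,035.68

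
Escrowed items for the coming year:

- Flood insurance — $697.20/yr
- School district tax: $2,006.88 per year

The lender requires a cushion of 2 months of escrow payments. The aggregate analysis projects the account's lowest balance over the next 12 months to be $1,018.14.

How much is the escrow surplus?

$567.46

Flood insurance — $697.20/yr
School district tax — $2,006.88/yr
Annual escrow total = $697.20 + $2,006.88 = $2,704.08
Monthly = $2,704.08 ÷ 12 = $225.34
Required cushion = 2 × $225.34 = $450.68
Surplus = $1,018.14 − $450.68 = $567.46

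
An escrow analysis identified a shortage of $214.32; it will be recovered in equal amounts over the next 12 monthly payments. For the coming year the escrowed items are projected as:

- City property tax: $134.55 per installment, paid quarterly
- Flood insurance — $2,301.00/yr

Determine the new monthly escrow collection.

$254.46

City property tax — $134.55 × 4 = $538.20/yr
Flood insurance — $2,301.00/yr
Annual escrow total = $538.20 + $2,301.00 = $2,839.20
Monthly = $2,839.20 ÷ 12 = $236.60
Monthly shortage recovery: $214.32 ÷ 12 = $17.86
New monthly escrow = $236.60 + $17.86 = $254.46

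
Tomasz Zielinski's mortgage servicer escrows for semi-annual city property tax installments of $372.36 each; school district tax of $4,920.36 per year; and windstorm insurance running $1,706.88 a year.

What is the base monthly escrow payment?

$614.33

City property tax: $372.36 × 2 = $744.72 annually
School district tax: $4,920.36 annually
Windstorm insurance: $1,706.88 annually
Total annual escrow = $7,371.96
Per month = $7,371.96 ÷ 12 = $614.33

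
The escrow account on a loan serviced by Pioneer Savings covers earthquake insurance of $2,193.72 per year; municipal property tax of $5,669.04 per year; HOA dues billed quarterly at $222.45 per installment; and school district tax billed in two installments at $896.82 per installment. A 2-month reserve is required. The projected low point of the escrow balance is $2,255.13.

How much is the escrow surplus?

$497.43

Earthquake insurance: $2,193.72
Municipal property tax: $5,669.04
HOA dues: $222.45 × 4 = $889.80
School district tax: $896.82 × 2 = $1,793.64
Total per year = $10,546.20
Base monthly escrow = $10,546.20 ÷ 12 = $878.85
Required reserve = 2 × $878.85 = $1,757.70
Excess over cushion: $2,255.13 − $1,757.70 = $497.43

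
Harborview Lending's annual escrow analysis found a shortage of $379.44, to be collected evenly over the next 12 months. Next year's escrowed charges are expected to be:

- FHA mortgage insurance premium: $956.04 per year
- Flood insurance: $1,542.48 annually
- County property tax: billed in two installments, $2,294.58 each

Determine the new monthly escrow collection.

FHA mortgage insurance premium = $956.04/yr
Flood insurance = $1,542.48/yr
County property tax = $2,294.58 × 2 = $4,589.16/yr
Total per year = $956.04 + $1,542.48 + $4,589.16 = $7,087.68
Per month = $7,087.68 ÷ 12 = $590.64
Shortage spread = $379.44 / 12 = $31.62/mo
New monthly escrow = $590.64 + $31.62 = $622.26

$622.26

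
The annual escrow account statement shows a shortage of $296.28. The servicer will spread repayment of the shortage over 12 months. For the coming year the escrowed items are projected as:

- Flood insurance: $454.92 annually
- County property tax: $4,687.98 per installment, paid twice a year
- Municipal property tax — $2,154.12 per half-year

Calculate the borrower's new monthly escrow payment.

Flood insurance: $454.92 annually
County property tax: $4,687.98 × 2 = $9,375.96 annually
Municipal property tax: $2,154.12 × 2 = $4,308.24 annually
Combined annual = $14,139.12
Monthly = $14,139.12 ÷ 12 = $1,178.26
Shortage spread = $296.28 / 12 = $24.69/mo
New monthly escrow = $1,178.26 + $24.69 = $1,202.95

$1,202.95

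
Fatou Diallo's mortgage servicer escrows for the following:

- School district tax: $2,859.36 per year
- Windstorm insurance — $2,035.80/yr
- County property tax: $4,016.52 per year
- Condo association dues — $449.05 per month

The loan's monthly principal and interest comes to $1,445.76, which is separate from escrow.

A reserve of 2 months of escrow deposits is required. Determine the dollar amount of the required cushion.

$2,383.38

School district tax: $2,859.36 annually
Windstorm insurance: $2,035.80 annually
County property tax: $4,016.52 annually
Condo association dues: $449.05 × 12 = $5,388.60 annually
Total per year = $14,300.28
Base monthly escrow = $14,300.28 ÷ 12 = $1,191.69
Required cushion = 2 × $1,191.69 = $2,383.38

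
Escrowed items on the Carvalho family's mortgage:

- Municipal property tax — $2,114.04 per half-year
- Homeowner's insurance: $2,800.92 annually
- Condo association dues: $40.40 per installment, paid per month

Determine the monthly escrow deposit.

$626.15

Municipal property tax: $2,114.04 × 2 = $4,228.08/yr
Homeowner's insurance: $2,800.92/yr
Condo association dues: $40.40 × 12 = $484.80/yr
Annual escrow total = $4,228.08 + $2,800.92 + $484.80 = $7,513.80
Monthly = $7,513.80 ÷ 12 = $626.15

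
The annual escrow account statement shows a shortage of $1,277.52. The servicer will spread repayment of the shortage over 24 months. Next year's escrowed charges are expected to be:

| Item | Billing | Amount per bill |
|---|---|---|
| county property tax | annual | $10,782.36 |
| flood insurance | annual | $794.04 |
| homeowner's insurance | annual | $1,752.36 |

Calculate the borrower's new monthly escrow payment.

$1,163.96

County property tax — $10,782.36
Flood insurance — $794.04
Homeowner's insurance — $1,752.36
Annual escrow total = $13,328.76
Base monthly escrow = $13,328.76 ÷ 12 = $1,110.73
Shortage per month = $1,277.52 ÷ 24 = $53.23
Adjusted monthly = $1,110.73 + $53.23 = $1,163.96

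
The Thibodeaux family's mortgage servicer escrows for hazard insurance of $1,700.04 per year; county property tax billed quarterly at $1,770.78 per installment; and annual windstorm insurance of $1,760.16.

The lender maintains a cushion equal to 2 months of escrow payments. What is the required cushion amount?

$1,757.22

Hazard insurance = $1,700.04
County property tax = $1,770.78 × 4 = $7,083.12
Windstorm insurance = $1,760.16
Total per year = $1,700.04 + $7,083.12 + $1,760.16 = $10,543.32
Monthly escrow = $10,543.32 / 12 = $878.61
Required cushion = 2 × $878.61 = $1,757.22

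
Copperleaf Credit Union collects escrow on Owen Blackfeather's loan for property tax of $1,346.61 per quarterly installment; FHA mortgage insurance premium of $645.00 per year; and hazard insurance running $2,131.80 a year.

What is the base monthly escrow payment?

Property tax: $1,346.61 × 4 = $5,386.44 per year
FHA mortgage insurance premium: $645.00 per year
Hazard insurance: $2,131.80 per year
Total annual escrow = $8,163.24
Per month = $8,163.24 ÷ 12 = $680.27

$680.27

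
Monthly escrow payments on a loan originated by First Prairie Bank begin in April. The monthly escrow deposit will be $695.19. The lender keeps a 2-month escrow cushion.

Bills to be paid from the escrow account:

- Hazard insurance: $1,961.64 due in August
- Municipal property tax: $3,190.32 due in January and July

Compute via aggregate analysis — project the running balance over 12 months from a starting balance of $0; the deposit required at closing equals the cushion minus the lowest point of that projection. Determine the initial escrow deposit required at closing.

Cushion = 2 × $695.19 = $1,390.38
Trial balance (start $0, +$695.19 each month, − disbursements):
  Apr: +$695.19 → $695.19
  May: +$695.19 → $1,390.38
  Jun: +$695.19 → $2,085.57
  Jul: +$695.19 − $3,190.32 → -$409.56
  Aug: +$695.19 − $1,961.64 → -$1,676.01
  Sep: +$695.19 → -$980.82
  Oct: +$695.19 → -$285.63
  Nov: +$695.19 → $409.56
  Dec: +$695.19 → $1,104.75
  Jan: +$695.19 − $3,190.32 → -$1,390.38
  Feb: +$695.19 → -$695.19
  Mar: +$695.19 → $0.00
Lowest trial balance = -$1,676.01 (Aug)
Initial deposit = cushion − low point = $1,390.38 − (-$1,676.01) = $3,066.39

$3,066.39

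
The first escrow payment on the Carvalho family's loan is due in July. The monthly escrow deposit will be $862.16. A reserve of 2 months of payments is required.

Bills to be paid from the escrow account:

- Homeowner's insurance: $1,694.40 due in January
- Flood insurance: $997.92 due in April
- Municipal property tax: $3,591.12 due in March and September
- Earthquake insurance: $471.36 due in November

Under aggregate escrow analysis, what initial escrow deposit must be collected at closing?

$3,448.64

Cushion = 2 × $862.16 = $1,724.32
Trial balance (start $0, +$862.16 each month, − disbursements):
  Jul: +$862.16 → $862.16
  Aug: +$862.16 → $1,724.32
  Sep: +$862.16 − $3,591.12 → -$1,004.64
  Oct: +$862.16 → -$142.48
  Nov: +$862.16 − $471.36 → $248.32
  Dec: +$862.16 → $1,110.48
  Jan: +$862.16 − $1,694.40 → $278.24
  Feb: +$862.16 → $1,140.40
  Mar: +$862.16 − $3,591.12 → -$1,588.56
  Apr: +$862.16 − $997.92 → -$1,724.32
  May: +$862.16 → -$862.16
  Jun: +$862.16 → $0.00
Lowest trial balance = -$1,724.32 (Apr)
Initial deposit = cushion − low point = $1,724.32 − (-$1,724.32) = $3,448.64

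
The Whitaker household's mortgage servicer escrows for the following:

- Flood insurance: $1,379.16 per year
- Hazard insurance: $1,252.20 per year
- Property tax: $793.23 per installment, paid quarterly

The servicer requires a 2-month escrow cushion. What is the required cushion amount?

Flood insurance — $1,379.16/yr
Hazard insurance — $1,252.20/yr
Property tax — $793.23 × 4 = $3,172.92/yr
Total per year = $5,804.28
Monthly escrow = $5,804.28 ÷ 12 = $483.69
Reserve = 2 × $483.69 = $967.38

$967.38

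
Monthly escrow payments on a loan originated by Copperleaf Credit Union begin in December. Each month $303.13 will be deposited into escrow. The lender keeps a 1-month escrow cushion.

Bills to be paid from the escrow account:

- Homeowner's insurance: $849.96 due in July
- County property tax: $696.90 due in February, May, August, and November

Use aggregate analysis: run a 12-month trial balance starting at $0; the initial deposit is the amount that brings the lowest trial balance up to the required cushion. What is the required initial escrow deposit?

Cushion = 1 × $303.13 = $303.13
Trial balance (start $0, +$303.13 each month, − disbursements):
  Dec: +$303.13 → $303.13
  Jan: +$303.13 → $606.26
  Feb: +$303.13 − $696.90 → $212.49
  Mar: +$303.13 → $515.62
  Apr: +$303.13 → $818.75
  May: +$303.13 − $696.90 → $424.98
  Jun: +$303.13 → $728.11
  Jul: +$303.13 − $849.96 → $181.28
  Aug: +$303.13 − $696.90 → -$212.49
  Sep: +$303.13 → $90.64
  Oct: +$303.13 → $393.77
  Nov: +$303.13 − $696.90 → $0.00
Lowest trial balance = -$212.49 (Aug)
Initial deposit = cushion − low point = $303.13 − (-$212.49) = $515.62

$515.62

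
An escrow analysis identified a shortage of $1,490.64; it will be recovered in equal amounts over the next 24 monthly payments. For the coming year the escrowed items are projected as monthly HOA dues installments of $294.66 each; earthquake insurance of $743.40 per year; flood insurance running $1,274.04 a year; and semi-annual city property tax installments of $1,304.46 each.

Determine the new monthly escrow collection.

$742.30

HOA dues: $294.66 × 12 = $3,535.92 per year
Earthquake insurance: $743.40 per year
Flood insurance: $1,274.04 per year
City property tax: $1,304.46 × 2 = $2,608.92 per year
Combined annual = $8,162.28
Monthly escrow = $8,162.28 ÷ 12 = $680.19
Shortage spread = $1,490.64 / 24 = $62.11/mo
New monthly escrow = $680.19 + $62.11 = $742.30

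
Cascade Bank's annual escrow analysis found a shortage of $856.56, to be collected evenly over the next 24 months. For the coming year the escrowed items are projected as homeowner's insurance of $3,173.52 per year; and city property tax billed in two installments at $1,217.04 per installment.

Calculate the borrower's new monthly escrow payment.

Homeowner's insurance — $3,173.52 annually
City property tax — $1,217.04 × 2 = $2,434.08 annually
Annual escrow total = $3,173.52 + $2,434.08 = $5,607.60
Monthly escrow = $5,607.60 ÷ 12 = $467.30
Monthly shortage recovery: $856.56 / 24 = $35.69
New monthly escrow = $467.30 + $35.69 = $502.99

$502.99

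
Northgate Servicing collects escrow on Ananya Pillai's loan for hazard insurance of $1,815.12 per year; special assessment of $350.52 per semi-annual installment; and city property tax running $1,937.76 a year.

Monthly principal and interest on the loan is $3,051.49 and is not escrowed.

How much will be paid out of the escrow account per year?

Hazard insurance — $1,815.12
Special assessment — $350.52 × 2 = $701.04
City property tax — $1,937.76
Total per year = $1,815.12 + $701.04 + $1,937.76 = $4,453.92

$4,453.92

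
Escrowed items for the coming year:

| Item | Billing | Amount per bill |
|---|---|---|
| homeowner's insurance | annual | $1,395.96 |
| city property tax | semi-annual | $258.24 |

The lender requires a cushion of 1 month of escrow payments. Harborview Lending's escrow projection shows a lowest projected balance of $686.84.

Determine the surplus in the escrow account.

$527.47

Homeowner's insurance: $1,395.96
City property tax: $258.24 × 2 = $516.48
Combined annual = $1,395.96 + $516.48 = $1,912.44
Base monthly escrow = $1,912.44 ÷ 12 = $159.37
Required cushion = 1 × $159.37 = $159.37
Excess over cushion: $686.84 − $159.37 = $527.47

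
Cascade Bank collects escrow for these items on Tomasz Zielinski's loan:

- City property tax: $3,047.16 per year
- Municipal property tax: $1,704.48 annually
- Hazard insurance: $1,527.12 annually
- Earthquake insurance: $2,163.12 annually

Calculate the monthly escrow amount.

$703.49

City property tax — $3,047.16 per year
Municipal property tax — $1,704.48 per year
Hazard insurance — $1,527.12 per year
Earthquake insurance — $2,163.12 per year
Total per year = $8,441.88
Base monthly escrow = $8,441.88 ÷ 12 = $703.49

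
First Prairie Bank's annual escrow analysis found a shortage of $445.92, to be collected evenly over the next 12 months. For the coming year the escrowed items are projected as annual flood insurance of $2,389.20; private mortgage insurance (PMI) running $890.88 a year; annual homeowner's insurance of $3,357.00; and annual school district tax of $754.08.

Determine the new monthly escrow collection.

Flood insurance: $2,389.20/yr
Private mortgage insurance (PMI): $890.88/yr
Homeowner's insurance: $3,357.00/yr
School district tax: $754.08/yr
Total annual escrow = $2,389.20 + $890.88 + $3,357.00 + $754.08 = $7,391.16
Base monthly escrow = $7,391.16 ÷ 12 = $615.93
Shortage spread = $445.92 / 12 = $37.16/mo
New monthly escrow = $615.93 + $37.16 = $653.09

$653.09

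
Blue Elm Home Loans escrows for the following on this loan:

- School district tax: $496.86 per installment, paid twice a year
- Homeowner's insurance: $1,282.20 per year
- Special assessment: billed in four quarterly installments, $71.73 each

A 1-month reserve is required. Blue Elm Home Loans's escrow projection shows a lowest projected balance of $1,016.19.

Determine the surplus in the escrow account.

School district tax: $496.86 × 2 = $993.72/yr
Homeowner's insurance: $1,282.20/yr
Special assessment: $71.73 × 4 = $286.92/yr
Yearly total = $993.72 + $1,282.20 + $286.92 = $2,562.84
Base monthly escrow = $2,562.84 / 12 = $213.57
Required reserve = 1 × $213.57 = $213.57
Excess over cushion: $1,016.19 − $213.57 = $802.62

$802.62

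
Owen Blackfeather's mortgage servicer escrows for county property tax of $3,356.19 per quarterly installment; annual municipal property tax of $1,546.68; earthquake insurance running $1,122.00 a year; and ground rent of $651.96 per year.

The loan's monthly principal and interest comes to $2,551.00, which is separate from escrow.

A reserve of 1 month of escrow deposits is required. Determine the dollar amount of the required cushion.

$1,395.45

County property tax = $3,356.19 × 4 = $13,424.76/yr
Municipal property tax = $1,546.68/yr
Earthquake insurance = $1,122.00/yr
Ground rent = $651.96/yr
Yearly total = $16,745.40
Monthly escrow = $16,745.40 ÷ 12 = $1,395.45
Cushion = 1 × $1,395.45 = $1,395.45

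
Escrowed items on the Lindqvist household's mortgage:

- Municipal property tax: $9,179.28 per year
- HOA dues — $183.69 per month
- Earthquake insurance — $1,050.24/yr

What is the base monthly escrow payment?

$1,036.15

Municipal property tax — $9,179.28 per year
HOA dues — $183.69 × 12 = $2,204.28 per year
Earthquake insurance — $1,050.24 per year
Annual escrow total = $12,433.80
Monthly = $12,433.80 ÷ 12 = $1,036.15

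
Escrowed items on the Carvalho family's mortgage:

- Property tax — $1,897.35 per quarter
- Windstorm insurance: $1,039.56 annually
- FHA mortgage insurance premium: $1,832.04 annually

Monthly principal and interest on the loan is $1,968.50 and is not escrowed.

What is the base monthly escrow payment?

$871.75

Property tax: $1,897.35 × 4 = $7,589.40 annually
Windstorm insurance: $1,039.56 annually
FHA mortgage insurance premium: $1,832.04 annually
Total per year = $10,461.00
Base monthly escrow = $10,461.00 ÷ 12 = $871.75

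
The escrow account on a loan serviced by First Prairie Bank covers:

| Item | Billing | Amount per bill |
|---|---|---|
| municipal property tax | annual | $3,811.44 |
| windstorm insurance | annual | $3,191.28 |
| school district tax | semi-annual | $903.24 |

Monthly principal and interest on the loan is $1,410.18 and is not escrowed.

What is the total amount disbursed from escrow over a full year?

Municipal property tax: $3,811.44/yr
Windstorm insurance: $3,191.28/yr
School district tax: $903.24 × 2 = $1,806.48/yr
Total per year = $3,811.44 + $3,191.28 + $1,806.48 = $8,809.20

$8,809.20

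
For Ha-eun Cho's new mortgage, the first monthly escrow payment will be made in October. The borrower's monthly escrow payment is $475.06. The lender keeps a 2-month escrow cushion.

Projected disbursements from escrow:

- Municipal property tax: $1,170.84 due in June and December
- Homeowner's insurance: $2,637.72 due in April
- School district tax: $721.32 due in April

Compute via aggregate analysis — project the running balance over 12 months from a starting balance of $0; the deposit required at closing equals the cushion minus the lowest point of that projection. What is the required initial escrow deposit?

Cushion = 2 × $475.06 = $950.12
Trial balance (start $0, +$475.06 each month, − disbursements):
  Oct: +$475.06 → $475.06
  Nov: +$475.06 → $950.12
  Dec: +$475.06 − $1,170.84 → $254.34
  Jan: +$475.06 → $729.40
  Feb: +$475.06 → $1,204.46
  Mar: +$475.06 → $1,679.52
  Apr: +$475.06 − $3,359.04 → -$1,204.46
  May: +$475.06 → -$729.40
  Jun: +$475.06 − $1,170.84 → -$1,425.18
  Jul: +$475.06 → -$950.12
  Aug: +$475.06 → -$475.06
  Sep: +$475.06 → $0.00
Lowest trial balance = -$1,425.18 (Jun)
Initial deposit = cushion − low point = $950.12 − (-$1,425.18) = $2,375.30

$2,375.30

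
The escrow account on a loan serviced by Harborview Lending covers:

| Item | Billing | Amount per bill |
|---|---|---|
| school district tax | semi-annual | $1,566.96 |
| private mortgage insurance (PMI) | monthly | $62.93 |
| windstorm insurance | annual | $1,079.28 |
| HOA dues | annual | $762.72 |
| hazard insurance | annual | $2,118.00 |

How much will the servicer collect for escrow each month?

$654.09

School district tax = $1,566.96 × 2 = $3,133.92/yr
Private mortgage insurance (PMI) = $62.93 × 12 = $755.16/yr
Windstorm insurance = $1,079.28/yr
HOA dues = $762.72/yr
Hazard insurance = $2,118.00/yr
Combined annual = $3,133.92 + $755.16 + $1,079.28 + $762.72 + $2,118.00 = $7,849.08
Per month = $7,849.08 / 12 = $654.09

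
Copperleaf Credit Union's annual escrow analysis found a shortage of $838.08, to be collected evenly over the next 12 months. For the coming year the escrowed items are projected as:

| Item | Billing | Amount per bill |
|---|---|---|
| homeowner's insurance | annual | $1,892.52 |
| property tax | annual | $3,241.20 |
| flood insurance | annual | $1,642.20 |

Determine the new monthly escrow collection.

Homeowner's insurance = $1,892.52
Property tax = $3,241.20
Flood insurance = $1,642.20
Total annual escrow = $1,892.52 + $3,241.20 + $1,642.20 = $6,775.92
Per month = $6,775.92 / 12 = $564.66
Shortage per month = $838.08 ÷ 12 = $69.84
New monthly escrow = $564.66 + $69.84 = $634.50

$634.50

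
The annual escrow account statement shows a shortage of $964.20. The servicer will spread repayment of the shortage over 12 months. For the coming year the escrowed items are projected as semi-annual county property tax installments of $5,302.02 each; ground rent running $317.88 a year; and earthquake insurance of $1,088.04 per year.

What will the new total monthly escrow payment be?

$1,081.18

County property tax = $5,302.02 × 2 = $10,604.04 annually
Ground rent = $317.88 annually
Earthquake insurance = $1,088.04 annually
Yearly total = $10,604.04 + $317.88 + $1,088.04 = $12,009.96
Monthly escrow = $12,009.96 ÷ 12 = $1,000.83
Shortage per month = $964.20 / 12 = $80.35
New monthly escrow = $1,000.83 + $80.35 = $1,081.18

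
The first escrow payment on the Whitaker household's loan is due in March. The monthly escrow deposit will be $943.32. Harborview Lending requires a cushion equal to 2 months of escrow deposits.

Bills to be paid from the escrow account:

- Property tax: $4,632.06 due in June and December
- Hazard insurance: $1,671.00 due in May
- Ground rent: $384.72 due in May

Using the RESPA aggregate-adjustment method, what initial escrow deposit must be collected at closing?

$4,801.14

Cushion = 2 × $943.32 = $1,886.64
Trial balance (start $0, +$943.32 each month, − disbursements):
  Mar: +$943.32 → $943.32
  Apr: +$943.32 → $1,886.64
  May: +$943.32 − $2,055.72 → $774.24
  Jun: +$943.32 − $4,632.06 → -$2,914.50
  Jul: +$943.32 → -$1,971.18
  Aug: +$943.32 → -$1,027.86
  Sep: +$943.32 → -$84.54
  Oct: +$943.32 → $858.78
  Nov: +$943.32 → $1,802.10
  Dec: +$943.32 − $4,632.06 → -$1,886.64
  Jan: +$943.32 → -$943.32
  Feb: +$943.32 → $0.00
Lowest trial balance = -$2,914.50 (Jun)
Initial deposit = cushion − low point = $1,886.64 − (-$2,914.50) = $4,801.14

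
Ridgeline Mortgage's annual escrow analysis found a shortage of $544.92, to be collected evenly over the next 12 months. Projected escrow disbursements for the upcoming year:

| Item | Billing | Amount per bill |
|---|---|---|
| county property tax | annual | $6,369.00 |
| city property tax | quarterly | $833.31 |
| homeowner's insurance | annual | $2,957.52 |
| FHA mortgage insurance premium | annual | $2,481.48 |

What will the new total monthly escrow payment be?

County property tax — $6,369.00 per year
City property tax — $833.31 × 4 = $3,333.24 per year
Homeowner's insurance — $2,957.52 per year
FHA mortgage insurance premium — $2,481.48 per year
Total per year = $15,141.24
Monthly escrow = $15,141.24 ÷ 12 = $1,261.77
Monthly shortage recovery: $544.92 ÷ 12 = $45.41
Adjusted monthly = $1,261.77 + $45.41 = $1,307.18

$1,307.18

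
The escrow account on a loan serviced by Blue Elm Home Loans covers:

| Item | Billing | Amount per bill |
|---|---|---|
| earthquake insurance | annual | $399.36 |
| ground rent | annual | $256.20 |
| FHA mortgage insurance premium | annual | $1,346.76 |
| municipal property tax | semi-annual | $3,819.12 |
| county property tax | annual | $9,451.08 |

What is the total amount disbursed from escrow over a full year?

$19,091.64

Earthquake insurance = $399.36/yr
Ground rent = $256.20/yr
FHA mortgage insurance premium = $1,346.76/yr
Municipal property tax = $3,819.12 × 2 = $7,638.24/yr
County property tax = $9,451.08/yr
Annual escrow total = $19,091.64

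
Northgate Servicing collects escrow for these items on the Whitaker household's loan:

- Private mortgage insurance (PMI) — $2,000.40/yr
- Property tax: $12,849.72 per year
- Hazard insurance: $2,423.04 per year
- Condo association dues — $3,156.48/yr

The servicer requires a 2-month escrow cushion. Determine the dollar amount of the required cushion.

Private mortgage insurance (PMI) = $2,000.40
Property tax = $12,849.72
Hazard insurance = $2,423.04
Condo association dues = $3,156.48
Total annual escrow = $2,000.40 + $12,849.72 + $2,423.04 + $3,156.48 = $20,429.64
Base monthly escrow = $20,429.64 ÷ 12 = $1,702.47
Required cushion = 2 × $1,702.47 = $3,404.94

$3,404.94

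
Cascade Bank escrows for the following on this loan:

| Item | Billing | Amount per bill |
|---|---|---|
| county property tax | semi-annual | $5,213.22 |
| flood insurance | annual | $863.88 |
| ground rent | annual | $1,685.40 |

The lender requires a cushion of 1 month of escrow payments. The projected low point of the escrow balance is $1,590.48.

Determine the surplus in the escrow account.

County property tax = $5,213.22 × 2 = $10,426.44
Flood insurance = $863.88
Ground rent = $1,685.40
Combined annual = $12,975.72
Monthly escrow = $12,975.72 / 12 = $1,081.31
Required reserve = 1 × $1,081.31 = $1,081.31
Surplus = $1,590.48 − $1,081.31 = $509.17

$509.17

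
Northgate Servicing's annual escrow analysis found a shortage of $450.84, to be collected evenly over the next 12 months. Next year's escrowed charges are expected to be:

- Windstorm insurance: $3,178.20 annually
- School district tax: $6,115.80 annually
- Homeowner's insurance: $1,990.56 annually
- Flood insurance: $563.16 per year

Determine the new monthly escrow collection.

$1,024.88

Windstorm insurance — $3,178.20/yr
School district tax — $6,115.80/yr
Homeowner's insurance — $1,990.56/yr
Flood insurance — $563.16/yr
Combined annual = $11,847.72
Monthly escrow = $11,847.72 / 12 = $987.31
Shortage spread = $450.84 / 12 = $37.57/mo
New monthly escrow = $987.31 + $37.57 = $1,024.88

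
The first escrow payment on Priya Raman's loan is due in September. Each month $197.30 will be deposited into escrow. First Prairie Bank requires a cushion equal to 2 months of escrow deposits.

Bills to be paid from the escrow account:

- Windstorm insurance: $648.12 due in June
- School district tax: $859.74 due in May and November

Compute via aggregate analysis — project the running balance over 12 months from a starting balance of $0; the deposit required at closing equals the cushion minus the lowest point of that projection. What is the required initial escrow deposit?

Cushion = 2 × $197.30 = $394.60
Trial balance (start $0, +$197.30 each month, − disbursements):
  Sep: +$197.30 → $197.30
  Oct: +$197.30 → $394.60
  Nov: +$197.30 − $859.74 → -$267.84
  Dec: +$197.30 → -$70.54
  Jan: +$197.30 → $126.76
  Feb: +$197.30 → $324.06
  Mar: +$197.30 → $521.36
  Apr: +$197.30 → $718.66
  May: +$197.30 − $859.74 → $56.22
  Jun: +$197.30 − $648.12 → -$394.60
  Jul: +$197.30 → -$197.30
  Aug: +$197.30 → $0.00
Lowest trial balance = -$394.60 (Jun)
Initial deposit = cushion − low point = $394.60 − (-$394.60) = $789.20

$789.20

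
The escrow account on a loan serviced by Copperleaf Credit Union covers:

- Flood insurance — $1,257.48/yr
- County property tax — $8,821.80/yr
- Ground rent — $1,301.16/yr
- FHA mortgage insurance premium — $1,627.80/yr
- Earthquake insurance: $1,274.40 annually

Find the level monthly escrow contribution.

Flood insurance = $1,257.48 per year
County property tax = $8,821.80 per year
Ground rent = $1,301.16 per year
FHA mortgage insurance premium = $1,627.80 per year
Earthquake insurance = $1,274.40 per year
Combined annual = $1,257.48 + $8,821.80 + $1,301.16 + $1,627.80 + $1,274.40 = $14,282.64
Monthly = $14,282.64 ÷ 12 = $1,190.22

$1,190.22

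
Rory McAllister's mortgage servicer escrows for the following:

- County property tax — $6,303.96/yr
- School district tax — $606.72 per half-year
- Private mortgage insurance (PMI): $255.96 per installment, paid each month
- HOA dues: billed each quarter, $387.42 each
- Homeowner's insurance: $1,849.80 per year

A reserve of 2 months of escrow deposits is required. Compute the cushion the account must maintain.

$2,331.40

County property tax: $6,303.96 per year
School district tax: $606.72 × 2 = $1,213.44 per year
Private mortgage insurance (PMI): $255.96 × 12 = $3,071.52 per year
HOA dues: $387.42 × 4 = $1,549.68 per year
Homeowner's insurance: $1,849.80 per year
Combined annual = $6,303.96 + $1,213.44 + $3,071.52 + $1,549.68 + $1,849.80 = $13,988.40
Monthly escrow = $13,988.40 / 12 = $1,165.70
Reserve = 2 × $1,165.70 = $2,331.40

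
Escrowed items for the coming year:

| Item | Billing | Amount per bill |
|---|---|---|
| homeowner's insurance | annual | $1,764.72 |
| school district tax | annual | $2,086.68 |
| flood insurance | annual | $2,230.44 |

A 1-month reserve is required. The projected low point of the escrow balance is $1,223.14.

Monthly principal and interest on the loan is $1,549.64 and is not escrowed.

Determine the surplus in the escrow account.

$716.32

Homeowner's insurance — $1,764.72 annually
School district tax — $2,086.68 annually
Flood insurance — $2,230.44 annually
Yearly total = $1,764.72 + $2,086.68 + $2,230.44 = $6,081.84
Monthly escrow = $6,081.84 / 12 = $506.82
Required reserve = 1 × $506.82 = $506.82
Excess over cushion: $1,223.14 − $506.82 = $716.32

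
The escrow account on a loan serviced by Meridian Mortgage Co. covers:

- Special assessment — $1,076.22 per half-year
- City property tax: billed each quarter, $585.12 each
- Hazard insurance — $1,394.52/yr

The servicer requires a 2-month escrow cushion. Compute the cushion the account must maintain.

Special assessment: $1,076.22 × 2 = $2,152.44 per year
City property tax: $585.12 × 4 = $2,340.48 per year
Hazard insurance: $1,394.52 per year
Yearly total = $5,887.44
Base monthly escrow = $5,887.44 / 12 = $490.62
Required cushion = 2 × $490.62 = $981.24

$981.24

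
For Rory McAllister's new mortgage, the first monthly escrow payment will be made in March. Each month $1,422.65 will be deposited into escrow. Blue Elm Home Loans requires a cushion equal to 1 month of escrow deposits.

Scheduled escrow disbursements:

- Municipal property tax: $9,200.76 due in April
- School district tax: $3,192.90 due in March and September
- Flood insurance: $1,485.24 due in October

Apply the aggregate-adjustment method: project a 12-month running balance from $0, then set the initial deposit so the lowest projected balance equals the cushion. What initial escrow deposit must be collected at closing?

Cushion = 1 × $1,422.65 = $1,422.65
Trial balance (start $0, +$1,422.65 each month, − disbursements):
  Mar: +$1,422.65 − $3,192.90 → -$1,770.25
  Apr: +$1,422.65 − $9,200.76 → -$9,548.36
  May: +$1,422.65 → -$8,125.71
  Jun: +$1,422.65 → -$6,703.06
  Jul: +$1,422.65 → -$5,280.41
  Aug: +$1,422.65 → -$3,857.76
  Sep: +$1,422.65 − $3,192.90 → -$5,628.01
  Oct: +$1,422.65 − $1,485.24 → -$5,690.60
  Nov: +$1,422.65 → -$4,267.95
  Dec: +$1,422.65 → -$2,845.30
  Jan: +$1,422.65 → -$1,422.65
  Feb: +$1,422.65 → $0.00
Lowest trial balance = -$9,548.36 (Apr)
Initial deposit = cushion − low point = $1,422.65 − (-$9,548.36) = $10,971.01

$10,971.01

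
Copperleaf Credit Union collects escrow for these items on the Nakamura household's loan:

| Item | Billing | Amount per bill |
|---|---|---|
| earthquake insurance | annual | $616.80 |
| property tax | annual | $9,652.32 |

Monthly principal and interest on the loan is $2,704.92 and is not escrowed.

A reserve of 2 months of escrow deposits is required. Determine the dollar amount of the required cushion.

$1,711.52

Earthquake insurance: $616.80
Property tax: $9,652.32
Combined annual = $10,269.12
Per month = $10,269.12 / 12 = $855.76
Cushion = 2 × $855.76 = $1,711.52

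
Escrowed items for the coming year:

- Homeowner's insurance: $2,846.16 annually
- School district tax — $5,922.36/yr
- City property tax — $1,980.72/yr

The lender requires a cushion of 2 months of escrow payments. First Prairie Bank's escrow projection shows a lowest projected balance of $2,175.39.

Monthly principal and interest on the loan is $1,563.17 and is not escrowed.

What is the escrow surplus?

$383.85

Homeowner's insurance = $2,846.16 per year
School district tax = $5,922.36 per year
City property tax = $1,980.72 per year
Combined annual = $2,846.16 + $5,922.36 + $1,980.72 = $10,749.24
Per month = $10,749.24 ÷ 12 = $895.77
Cushion = 2 × $895.77 = $1,791.54
Excess over cushion: $2,175.39 − $1,791.54 = $383.85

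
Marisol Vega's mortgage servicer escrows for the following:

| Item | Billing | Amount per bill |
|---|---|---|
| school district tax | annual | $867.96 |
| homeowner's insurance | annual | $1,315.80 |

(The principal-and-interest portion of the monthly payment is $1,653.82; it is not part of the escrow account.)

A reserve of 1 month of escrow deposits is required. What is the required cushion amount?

$181.98

School district tax: $867.96 annually
Homeowner's insurance: $1,315.80 annually
Combined annual = $867.96 + $1,315.80 = $2,183.76
Monthly = $2,183.76 / 12 = $181.98
Cushion = 1 × $181.98 = $181.98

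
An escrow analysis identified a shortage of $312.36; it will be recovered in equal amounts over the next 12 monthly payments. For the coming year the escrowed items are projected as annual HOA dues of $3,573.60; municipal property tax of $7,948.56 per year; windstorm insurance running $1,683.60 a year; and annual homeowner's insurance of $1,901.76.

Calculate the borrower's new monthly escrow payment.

$1,284.99

HOA dues = $3,573.60
Municipal property tax = $7,948.56
Windstorm insurance = $1,683.60
Homeowner's insurance = $1,901.76
Total per year = $15,107.52
Monthly escrow = $15,107.52 / 12 = $1,258.96
Shortage per month = $312.36 ÷ 12 = $26.03
Adjusted monthly = $1,258.96 + $26.03 = $1,284.99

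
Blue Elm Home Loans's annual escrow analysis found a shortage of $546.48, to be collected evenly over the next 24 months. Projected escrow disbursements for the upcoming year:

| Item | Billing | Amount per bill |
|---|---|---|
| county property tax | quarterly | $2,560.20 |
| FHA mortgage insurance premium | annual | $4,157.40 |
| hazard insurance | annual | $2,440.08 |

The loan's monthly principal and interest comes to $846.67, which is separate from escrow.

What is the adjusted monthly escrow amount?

County property tax — $2,560.20 × 4 = $10,240.80/yr
FHA mortgage insurance premium — $4,157.40/yr
Hazard insurance — $2,440.08/yr
Total annual escrow = $10,240.80 + $4,157.40 + $2,440.08 = $16,838.28
Base monthly escrow = $16,838.28 / 12 = $1,403.19
Shortage spread = $546.48 / 24 = $22.77/mo
Adjusted monthly = $1,403.19 + $22.77 = $1,425.96

$1,425.96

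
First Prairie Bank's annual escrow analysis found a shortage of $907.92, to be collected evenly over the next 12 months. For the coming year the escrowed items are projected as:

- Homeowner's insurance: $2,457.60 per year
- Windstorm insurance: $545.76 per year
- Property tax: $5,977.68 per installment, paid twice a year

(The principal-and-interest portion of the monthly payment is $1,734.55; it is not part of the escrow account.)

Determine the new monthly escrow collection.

Homeowner's insurance: $2,457.60/yr
Windstorm insurance: $545.76/yr
Property tax: $5,977.68 × 2 = $11,955.36/yr
Yearly total = $2,457.60 + $545.76 + $11,955.36 = $14,958.72
Monthly = $14,958.72 ÷ 12 = $1,246.56
Monthly shortage recovery: $907.92 / 12 = $75.66
New monthly escrow = $1,246.56 + $75.66 = $1,322.22

$1,322.22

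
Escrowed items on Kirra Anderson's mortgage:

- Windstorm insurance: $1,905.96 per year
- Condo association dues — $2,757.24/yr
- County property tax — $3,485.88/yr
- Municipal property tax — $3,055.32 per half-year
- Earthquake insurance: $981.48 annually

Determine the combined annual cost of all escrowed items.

$15,241.20

Windstorm insurance: $1,905.96 annually
Condo association dues: $2,757.24 annually
County property tax: $3,485.88 annually
Municipal property tax: $3,055.32 × 2 = $6,110.64 annually
Earthquake insurance: $981.48 annually
Total per year = $15,241.20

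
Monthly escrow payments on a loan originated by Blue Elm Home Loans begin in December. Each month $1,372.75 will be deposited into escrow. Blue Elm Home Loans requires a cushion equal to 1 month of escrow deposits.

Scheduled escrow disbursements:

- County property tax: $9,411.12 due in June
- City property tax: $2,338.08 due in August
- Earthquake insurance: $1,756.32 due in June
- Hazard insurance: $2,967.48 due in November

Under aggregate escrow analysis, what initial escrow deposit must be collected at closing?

Cushion = 1 × $1,372.75 = $1,372.75
Trial balance (start $0, +$1,372.75 each month, − disbursements):
  Dec: +$1,372.75 → $1,372.75
  Jan: +$1,372.75 → $2,745.50
  Feb: +$1,372.75 → $4,118.25
  Mar: +$1,372.75 → $5,491.00
  Apr: +$1,372.75 → $6,863.75
  May: +$1,372.75 → $8,236.50
  Jun: +$1,372.75 − $11,167.44 → -$1,558.19
  Jul: +$1,372.75 → -$185.44
  Aug: +$1,372.75 − $2,338.08 → -$1,150.77
  Sep: +$1,372.75 → $221.98
  Oct: +$1,372.75 → $1,594.73
  Nov: +$1,372.75 − $2,967.48 → $0.00
Lowest trial balance = -$1,558.19 (Jun)
Initial deposit = cushion − low point = $1,372.75 − (-$1,558.19) = $2,930.94

$2,930.94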